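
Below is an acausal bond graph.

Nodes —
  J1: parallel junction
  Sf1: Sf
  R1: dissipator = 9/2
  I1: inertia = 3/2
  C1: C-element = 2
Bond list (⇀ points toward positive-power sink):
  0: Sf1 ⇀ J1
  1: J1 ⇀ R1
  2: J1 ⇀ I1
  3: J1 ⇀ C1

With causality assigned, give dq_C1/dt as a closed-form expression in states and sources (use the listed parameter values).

bond 0 stroke at Sf1  (Sf1 (Sf) sets flow on bond)
bond 2 stroke at I1  (I1 outputs flow p/I1)
bond 3 stroke at J1  (prefer integral on C1)
bond 1 stroke at R1  (common-e at J1 fixed by 3)

dq_C1/dt = F_Sf1 - 2*p_I1/3 - q_C1/9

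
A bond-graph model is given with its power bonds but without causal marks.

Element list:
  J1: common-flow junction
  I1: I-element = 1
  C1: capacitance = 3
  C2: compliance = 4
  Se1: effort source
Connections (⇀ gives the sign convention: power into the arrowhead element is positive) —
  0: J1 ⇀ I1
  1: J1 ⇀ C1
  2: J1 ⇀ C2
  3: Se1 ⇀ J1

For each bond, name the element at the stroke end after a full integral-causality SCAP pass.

#0 stroke at I1
#1 stroke at J1
#2 stroke at J1
#3 stroke at J1

b3 |J1  (Se1 fixes effort; stroke away)
b0 |I1  (prefer integral on I1)
b1 |J1  (J1 flow already set via bond 0)
b2 |J1  (common-f at J1 fixed by 0)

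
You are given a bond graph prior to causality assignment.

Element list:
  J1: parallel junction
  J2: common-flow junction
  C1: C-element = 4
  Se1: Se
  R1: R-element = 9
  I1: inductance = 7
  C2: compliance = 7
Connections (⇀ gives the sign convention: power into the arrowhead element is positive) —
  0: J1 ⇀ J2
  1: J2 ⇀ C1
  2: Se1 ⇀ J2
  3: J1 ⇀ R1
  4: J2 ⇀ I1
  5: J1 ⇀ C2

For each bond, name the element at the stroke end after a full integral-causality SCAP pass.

#0 stroke→J2
#1 stroke→J2
#2 stroke→J2
#3 stroke→R1
#4 stroke→I1
#5 stroke→J1

bond 2 |J2  (Se1: effort source, stroke at far end)
bond 1 |J2  (prefer integral on C1)
bond 4 |I1  (I1: I, integral causality)
bond 0 |J2  (J2: bond 4 brought flow, rest push out)
bond 5 |J1  (C2 integral (e out))
bond 3 |R1  (common-e at J1 fixed by 5)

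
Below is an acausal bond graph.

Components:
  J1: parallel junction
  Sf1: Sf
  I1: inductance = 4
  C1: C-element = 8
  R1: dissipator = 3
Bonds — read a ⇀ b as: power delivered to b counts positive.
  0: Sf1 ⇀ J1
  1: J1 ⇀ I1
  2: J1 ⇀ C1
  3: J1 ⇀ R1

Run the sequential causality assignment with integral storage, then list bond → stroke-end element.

bond 0 |Sf1
bond 1 |I1
bond 2 |J1
bond 3 |R1

b0 stroke→Sf1  (source Sf1 imposes f)
b1 stroke→I1  (I1 outputs flow p/I1)
b2 stroke→J1  (C1: C, integral causality)
b3 stroke→R1  (J1: bond 2 brought effort, rest push out)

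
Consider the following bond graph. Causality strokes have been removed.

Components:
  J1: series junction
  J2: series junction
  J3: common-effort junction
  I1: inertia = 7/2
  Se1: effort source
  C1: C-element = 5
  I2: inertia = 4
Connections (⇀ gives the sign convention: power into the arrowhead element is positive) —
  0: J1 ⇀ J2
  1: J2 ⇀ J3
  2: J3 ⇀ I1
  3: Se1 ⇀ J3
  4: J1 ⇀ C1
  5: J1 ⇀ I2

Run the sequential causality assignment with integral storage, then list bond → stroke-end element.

bond 3 stroke at J3  (Se1 fixes effort; stroke away)
bond 1 stroke at J2  (J3: bond 3 brought effort, rest push out)
bond 2 stroke at I1  (J3 effort already set via bond 3)
bond 0 stroke at J1  (J2: last free bond brings flow in)
bond 4 stroke at J1  (C1 outputs effort q/C1)
bond 5 stroke at I2  (J1 needs exactly one f-in)

β0 stroke→J1
β1 stroke→J2
β2 stroke→I1
β3 stroke→J3
β4 stroke→J1
β5 stroke→I2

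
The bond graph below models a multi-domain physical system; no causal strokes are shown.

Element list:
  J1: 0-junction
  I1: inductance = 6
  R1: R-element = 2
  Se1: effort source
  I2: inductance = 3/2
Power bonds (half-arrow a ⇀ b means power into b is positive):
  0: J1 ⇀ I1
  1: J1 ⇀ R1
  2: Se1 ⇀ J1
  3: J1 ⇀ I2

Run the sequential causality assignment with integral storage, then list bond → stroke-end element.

b0 stroke at I1
b1 stroke at R1
b2 stroke at J1
b3 stroke at I2

b2 |J1  (Se1 fixes effort; stroke away)
b0 |I1  (J1 effort already set via bond 2)
b1 |R1  (common-e at J1 fixed by 2)
b3 |I2  (0-jn J1 has e-setter on 2)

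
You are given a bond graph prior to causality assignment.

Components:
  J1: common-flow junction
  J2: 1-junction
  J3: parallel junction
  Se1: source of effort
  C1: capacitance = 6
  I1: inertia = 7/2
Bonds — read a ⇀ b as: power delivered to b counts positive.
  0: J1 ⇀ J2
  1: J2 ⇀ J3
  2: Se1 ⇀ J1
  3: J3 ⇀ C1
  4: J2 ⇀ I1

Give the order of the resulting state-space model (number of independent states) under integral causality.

β2 stroke at J1  (Se1 (Se) sets effort on bond)
β0 stroke at J2  (J1 needs exactly one f-in)
β3 stroke at J3  (C1 integral (e out))
β1 stroke at J2  (J3 effort already set via bond 3)
β4 stroke at I1  (J2: last free bond brings flow in)

2  (C1, I1 all integral)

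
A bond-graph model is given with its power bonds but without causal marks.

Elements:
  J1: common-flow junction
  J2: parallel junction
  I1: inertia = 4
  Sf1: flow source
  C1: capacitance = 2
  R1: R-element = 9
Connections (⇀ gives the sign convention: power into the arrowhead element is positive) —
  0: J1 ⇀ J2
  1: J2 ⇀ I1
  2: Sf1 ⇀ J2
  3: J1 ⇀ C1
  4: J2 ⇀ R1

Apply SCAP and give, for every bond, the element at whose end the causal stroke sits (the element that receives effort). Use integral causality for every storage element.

β0 |J2
β1 |I1
β2 |Sf1
β3 |J1
β4 |R1

bond 2 stroke→Sf1  (Sf1 (Sf) sets flow on bond)
bond 1 stroke→I1  (I1 outputs flow p/I1)
bond 3 stroke→J1  (C1: C, integral causality)
bond 0 stroke→J2  (J1: last free bond brings flow in)
bond 4 stroke→R1  (J2: bond 0 brought effort, rest push out)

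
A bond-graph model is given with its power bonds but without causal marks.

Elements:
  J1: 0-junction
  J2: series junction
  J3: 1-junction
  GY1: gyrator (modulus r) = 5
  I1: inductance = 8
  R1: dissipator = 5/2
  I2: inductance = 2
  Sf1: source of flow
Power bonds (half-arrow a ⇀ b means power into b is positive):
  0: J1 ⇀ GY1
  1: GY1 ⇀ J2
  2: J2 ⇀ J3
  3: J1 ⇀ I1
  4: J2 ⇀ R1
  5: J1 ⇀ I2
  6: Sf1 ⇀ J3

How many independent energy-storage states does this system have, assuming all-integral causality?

2  (I1, I2 all integral)

#6 |Sf1  (Sf1 fixes flow; stroke at Sf1)
#2 |J3  (1-jn J3 has f-setter on 6)
#1 |J2  (J2 flow already set via bond 2)
#4 |J2  (J2 flow already set via bond 2)
#0 |J1  (GY GY1: same side as bond 1)
#3 |I1  (J1 effort already set via bond 0)
#5 |I2  (J1: bond 0 brought effort, rest push out)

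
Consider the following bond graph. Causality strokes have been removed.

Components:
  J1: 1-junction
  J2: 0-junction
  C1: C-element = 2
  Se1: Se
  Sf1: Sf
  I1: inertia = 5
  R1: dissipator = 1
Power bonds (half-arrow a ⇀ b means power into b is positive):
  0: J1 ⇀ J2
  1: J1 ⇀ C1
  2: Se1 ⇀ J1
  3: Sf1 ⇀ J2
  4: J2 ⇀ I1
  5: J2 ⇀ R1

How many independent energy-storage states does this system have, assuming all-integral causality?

b2 stroke→J1  (Se1: effort source, stroke at far end)
b3 stroke→Sf1  (Sf1: flow source, stroke at near end)
b1 stroke→J1  (C1: C, integral causality)
b0 stroke→J2  (J1: last free bond brings flow in)
b4 stroke→I1  (J2: bond 0 brought effort, rest push out)
b5 stroke→R1  (0-jn J2 has e-setter on 0)

2  (C1, I1 all integral)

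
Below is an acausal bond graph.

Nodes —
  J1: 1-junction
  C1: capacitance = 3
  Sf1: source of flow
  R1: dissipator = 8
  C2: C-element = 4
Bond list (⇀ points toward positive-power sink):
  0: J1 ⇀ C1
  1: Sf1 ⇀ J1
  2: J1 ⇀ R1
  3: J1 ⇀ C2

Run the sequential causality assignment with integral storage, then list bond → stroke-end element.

b1 →Sf1  (Sf1 (Sf) sets flow on bond)
b0 →J1  (common-f at J1 fixed by 1)
b2 →J1  (J1: bond 1 brought flow, rest push out)
b3 →J1  (1-jn J1 has f-setter on 1)

b0 →J1
b1 →Sf1
b2 →J1
b3 →J1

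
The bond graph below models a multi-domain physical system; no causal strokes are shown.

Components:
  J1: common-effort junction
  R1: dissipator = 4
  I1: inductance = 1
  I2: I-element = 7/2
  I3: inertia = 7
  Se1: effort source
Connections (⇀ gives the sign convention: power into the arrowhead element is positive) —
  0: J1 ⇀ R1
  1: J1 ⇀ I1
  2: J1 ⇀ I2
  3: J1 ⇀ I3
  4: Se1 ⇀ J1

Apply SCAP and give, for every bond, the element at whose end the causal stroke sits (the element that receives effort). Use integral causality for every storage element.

bond 0 stroke→R1
bond 1 stroke→I1
bond 2 stroke→I2
bond 3 stroke→I3
bond 4 stroke→J1

#4 stroke→J1  (source Se1 imposes e)
#0 stroke→R1  (J1 effort already set via bond 4)
#1 stroke→I1  (J1 effort already set via bond 4)
#2 stroke→I2  (J1: bond 4 brought effort, rest push out)
#3 stroke→I3  (J1 effort already set via bond 4)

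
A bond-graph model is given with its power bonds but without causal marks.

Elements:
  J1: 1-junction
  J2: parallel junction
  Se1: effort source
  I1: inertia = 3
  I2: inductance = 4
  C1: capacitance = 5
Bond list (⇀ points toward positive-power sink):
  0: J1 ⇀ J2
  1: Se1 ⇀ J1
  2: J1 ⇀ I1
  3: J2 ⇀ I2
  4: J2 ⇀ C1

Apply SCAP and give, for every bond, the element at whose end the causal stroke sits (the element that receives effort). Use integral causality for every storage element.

b0 |J1
b1 |J1
b2 |I1
b3 |I2
b4 |J2

b1 stroke at J1  (Se1: effort source, stroke at far end)
b2 stroke at I1  (I1: I, integral causality)
b0 stroke at J1  (1-jn J1 has f-setter on 2)
b3 stroke at I2  (I2 outputs flow p/I2)
b4 stroke at J2  (closing 0-jn rule on J2)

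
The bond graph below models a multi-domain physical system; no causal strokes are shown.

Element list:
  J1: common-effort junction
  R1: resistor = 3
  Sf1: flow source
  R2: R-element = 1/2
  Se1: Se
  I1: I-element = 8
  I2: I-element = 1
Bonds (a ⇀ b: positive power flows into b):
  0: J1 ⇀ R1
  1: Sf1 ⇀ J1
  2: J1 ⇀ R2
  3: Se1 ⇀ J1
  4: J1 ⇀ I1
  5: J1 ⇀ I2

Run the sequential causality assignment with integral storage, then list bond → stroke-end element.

#0 stroke at R1
#1 stroke at Sf1
#2 stroke at R2
#3 stroke at J1
#4 stroke at I1
#5 stroke at I2

β1 stroke at Sf1  (source Sf1 imposes f)
β3 stroke at J1  (Se1 fixes effort; stroke away)
β0 stroke at R1  (common-e at J1 fixed by 3)
β2 stroke at R2  (J1 effort already set via bond 3)
β4 stroke at I1  (common-e at J1 fixed by 3)
β5 stroke at I2  (common-e at J1 fixed by 3)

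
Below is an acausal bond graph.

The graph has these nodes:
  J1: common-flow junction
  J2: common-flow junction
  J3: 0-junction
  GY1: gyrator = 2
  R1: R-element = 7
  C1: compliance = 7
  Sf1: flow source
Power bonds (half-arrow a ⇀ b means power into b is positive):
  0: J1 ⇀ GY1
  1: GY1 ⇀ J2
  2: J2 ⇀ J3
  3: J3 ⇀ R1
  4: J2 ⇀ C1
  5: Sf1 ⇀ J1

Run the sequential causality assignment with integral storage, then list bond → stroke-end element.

#5 |Sf1  (Sf1 fixes flow; stroke at Sf1)
#0 |J1  (common-f at J1 fixed by 5)
#1 |J2  (GY GY1: same side as bond 0)
#4 |J2  (C1: C, integral causality)
#2 |J3  (J2 needs exactly one f-in)
#3 |R1  (J3: bond 2 brought effort, rest push out)

b0 stroke at J1
b1 stroke at J2
b2 stroke at J3
b3 stroke at R1
b4 stroke at J2
b5 stroke at Sf1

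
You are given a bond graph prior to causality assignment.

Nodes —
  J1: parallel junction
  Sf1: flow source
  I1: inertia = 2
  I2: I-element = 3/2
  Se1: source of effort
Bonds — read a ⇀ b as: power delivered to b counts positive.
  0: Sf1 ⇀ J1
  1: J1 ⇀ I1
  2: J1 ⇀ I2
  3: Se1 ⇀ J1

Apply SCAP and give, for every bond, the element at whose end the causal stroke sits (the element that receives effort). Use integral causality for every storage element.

bond 0 |Sf1  (Sf1 fixes flow; stroke at Sf1)
bond 3 |J1  (Se1: effort source, stroke at far end)
bond 1 |I1  (0-jn J1 has e-setter on 3)
bond 2 |I2  (0-jn J1 has e-setter on 3)

β0 |Sf1
β1 |I1
β2 |I2
β3 |J1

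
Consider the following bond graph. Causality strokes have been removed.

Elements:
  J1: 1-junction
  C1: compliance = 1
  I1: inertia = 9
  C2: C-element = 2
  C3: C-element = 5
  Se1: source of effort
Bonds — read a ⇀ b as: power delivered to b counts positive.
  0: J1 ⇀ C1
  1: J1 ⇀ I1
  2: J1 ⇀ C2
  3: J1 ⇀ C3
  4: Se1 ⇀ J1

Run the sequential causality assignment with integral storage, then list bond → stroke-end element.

#0 |J1
#1 |I1
#2 |J1
#3 |J1
#4 |J1

b4 →J1  (Se1: effort source, stroke at far end)
b0 →J1  (C1 outputs effort q/C1)
b1 →I1  (I1 integral (f out))
b2 →J1  (J1: bond 1 brought flow, rest push out)
b3 →J1  (J1 flow already set via bond 1)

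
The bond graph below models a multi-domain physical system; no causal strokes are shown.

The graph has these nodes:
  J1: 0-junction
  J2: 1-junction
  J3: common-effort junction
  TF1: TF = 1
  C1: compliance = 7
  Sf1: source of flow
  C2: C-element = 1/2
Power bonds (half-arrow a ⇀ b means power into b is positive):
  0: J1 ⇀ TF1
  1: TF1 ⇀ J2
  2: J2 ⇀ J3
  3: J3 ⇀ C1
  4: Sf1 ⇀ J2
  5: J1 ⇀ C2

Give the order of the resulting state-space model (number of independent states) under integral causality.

2  (C1, C2 all integral)

β4 stroke at Sf1  (Sf1 (Sf) sets flow on bond)
β1 stroke at J2  (1-jn J2 has f-setter on 4)
β2 stroke at J2  (J2: bond 4 brought flow, rest push out)
β3 stroke at J3  (only one effort-in slot at J3)
β0 stroke at TF1  (TF1: transformer flips bond 1)
β5 stroke at J1  (J1: last free bond brings effort in)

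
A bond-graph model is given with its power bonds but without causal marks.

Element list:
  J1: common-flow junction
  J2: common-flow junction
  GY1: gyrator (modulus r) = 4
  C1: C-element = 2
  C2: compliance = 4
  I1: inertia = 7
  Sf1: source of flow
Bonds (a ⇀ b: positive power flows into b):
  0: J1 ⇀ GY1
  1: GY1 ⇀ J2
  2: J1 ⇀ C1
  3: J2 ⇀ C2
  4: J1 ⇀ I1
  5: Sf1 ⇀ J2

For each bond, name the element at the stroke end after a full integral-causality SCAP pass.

bond 5 |Sf1  (source Sf1 imposes f)
bond 1 |J2  (J2: bond 5 brought flow, rest push out)
bond 3 |J2  (common-f at J2 fixed by 5)
bond 0 |J1  (GY GY1: same side as bond 1)
bond 2 |J1  (C1: C, integral causality)
bond 4 |I1  (J1: last free bond brings flow in)

bond 0 →J1
bond 1 →J2
bond 2 →J1
bond 3 →J2
bond 4 →I1
bond 5 →Sf1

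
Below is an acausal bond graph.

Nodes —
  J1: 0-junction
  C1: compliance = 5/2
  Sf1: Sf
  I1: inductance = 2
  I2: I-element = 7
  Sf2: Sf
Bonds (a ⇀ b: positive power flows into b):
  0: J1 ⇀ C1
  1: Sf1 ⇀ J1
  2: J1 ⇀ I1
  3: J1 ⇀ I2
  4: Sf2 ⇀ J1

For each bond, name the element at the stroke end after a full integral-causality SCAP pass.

β0 |J1
β1 |Sf1
β2 |I1
β3 |I2
β4 |Sf2

β1 stroke→Sf1  (Sf1 (Sf) sets flow on bond)
β4 stroke→Sf2  (Sf2: flow source, stroke at near end)
β0 stroke→J1  (C1 outputs effort q/C1)
β2 stroke→I1  (J1 effort already set via bond 0)
β3 stroke→I2  (J1 effort already set via bond 0)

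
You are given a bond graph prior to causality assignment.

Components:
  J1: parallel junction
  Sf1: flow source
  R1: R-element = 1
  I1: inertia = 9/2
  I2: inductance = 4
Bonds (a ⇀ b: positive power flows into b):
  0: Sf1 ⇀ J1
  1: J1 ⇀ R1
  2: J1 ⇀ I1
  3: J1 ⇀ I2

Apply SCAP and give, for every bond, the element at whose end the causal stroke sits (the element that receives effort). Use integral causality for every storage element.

b0 stroke at Sf1
b1 stroke at J1
b2 stroke at I1
b3 stroke at I2

#0 |Sf1  (Sf1: flow source, stroke at near end)
#2 |I1  (prefer integral on I1)
#3 |I2  (I2: I, integral causality)
#1 |J1  (J1: last free bond brings effort in)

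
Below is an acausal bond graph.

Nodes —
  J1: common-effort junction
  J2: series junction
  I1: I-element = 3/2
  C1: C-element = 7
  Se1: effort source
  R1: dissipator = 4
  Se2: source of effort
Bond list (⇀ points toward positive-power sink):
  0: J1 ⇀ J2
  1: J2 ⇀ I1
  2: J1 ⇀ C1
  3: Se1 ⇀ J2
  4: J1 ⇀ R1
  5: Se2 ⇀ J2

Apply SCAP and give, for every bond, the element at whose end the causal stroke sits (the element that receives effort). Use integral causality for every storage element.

b0 stroke→J2
b1 stroke→I1
b2 stroke→J1
b3 stroke→J2
b4 stroke→R1
b5 stroke→J2

β3 stroke→J2  (Se1 (Se) sets effort on bond)
β5 stroke→J2  (Se2 (Se) sets effort on bond)
β1 stroke→I1  (I1 integral (f out))
β0 stroke→J2  (J2: bond 1 brought flow, rest push out)
β2 stroke→J1  (C1 outputs effort q/C1)
β4 stroke→R1  (common-e at J1 fixed by 2)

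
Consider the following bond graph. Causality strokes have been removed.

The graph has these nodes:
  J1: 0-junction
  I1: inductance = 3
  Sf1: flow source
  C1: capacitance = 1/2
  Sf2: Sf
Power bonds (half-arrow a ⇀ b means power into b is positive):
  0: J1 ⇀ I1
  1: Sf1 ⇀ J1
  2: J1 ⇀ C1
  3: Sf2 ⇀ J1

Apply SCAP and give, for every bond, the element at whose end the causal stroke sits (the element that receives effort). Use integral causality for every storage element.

bond 0 stroke at I1
bond 1 stroke at Sf1
bond 2 stroke at J1
bond 3 stroke at Sf2

β1 stroke→Sf1  (Sf1: flow source, stroke at near end)
β3 stroke→Sf2  (Sf2 (Sf) sets flow on bond)
β0 stroke→I1  (I1 outputs flow p/I1)
β2 stroke→J1  (only one effort-in slot at J1)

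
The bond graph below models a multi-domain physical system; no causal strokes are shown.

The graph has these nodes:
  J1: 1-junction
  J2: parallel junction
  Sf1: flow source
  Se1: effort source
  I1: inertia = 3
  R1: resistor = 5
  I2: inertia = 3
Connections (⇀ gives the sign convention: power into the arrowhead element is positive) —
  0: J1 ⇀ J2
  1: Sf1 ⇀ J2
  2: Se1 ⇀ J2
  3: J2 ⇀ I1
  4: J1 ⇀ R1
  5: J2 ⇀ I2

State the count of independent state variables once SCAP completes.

2  (I1, I2 all integral)

bond 1 stroke at Sf1  (Sf1 fixes flow; stroke at Sf1)
bond 2 stroke at J2  (Se1: effort source, stroke at far end)
bond 0 stroke at J1  (J2: bond 2 brought effort, rest push out)
bond 3 stroke at I1  (0-jn J2 has e-setter on 2)
bond 5 stroke at I2  (J2: bond 2 brought effort, rest push out)
bond 4 stroke at R1  (J1 needs exactly one f-in)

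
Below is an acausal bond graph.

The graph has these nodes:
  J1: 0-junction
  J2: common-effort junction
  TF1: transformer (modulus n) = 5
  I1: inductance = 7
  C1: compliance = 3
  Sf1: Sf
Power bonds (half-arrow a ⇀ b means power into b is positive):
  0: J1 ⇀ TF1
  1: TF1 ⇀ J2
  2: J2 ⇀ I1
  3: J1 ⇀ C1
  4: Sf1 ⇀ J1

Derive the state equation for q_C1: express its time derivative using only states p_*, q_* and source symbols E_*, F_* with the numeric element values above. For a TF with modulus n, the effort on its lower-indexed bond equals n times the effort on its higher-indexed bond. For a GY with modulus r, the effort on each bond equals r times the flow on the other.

dq_C1/dt = F_Sf1 - p_I1/35

#4 |Sf1  (source Sf1 imposes f)
#2 |I1  (I1 integral (f out))
#1 |J2  (only one effort-in slot at J2)
#0 |TF1  (through TF1, causality passes straight; one stroke at TF1)
#3 |J1  (J1 needs exactly one e-in)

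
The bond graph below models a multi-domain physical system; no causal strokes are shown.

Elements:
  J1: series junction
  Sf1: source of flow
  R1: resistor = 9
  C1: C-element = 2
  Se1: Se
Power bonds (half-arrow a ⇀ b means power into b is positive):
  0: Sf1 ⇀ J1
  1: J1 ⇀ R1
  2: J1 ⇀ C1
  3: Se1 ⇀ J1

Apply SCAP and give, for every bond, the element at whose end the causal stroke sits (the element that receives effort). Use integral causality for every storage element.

b0 →Sf1
b1 →J1
b2 →J1
b3 →J1

b0 →Sf1  (Sf1 fixes flow; stroke at Sf1)
b3 →J1  (Se1: effort source, stroke at far end)
b1 →J1  (J1 flow already set via bond 0)
b2 →J1  (J1: bond 0 brought flow, rest push out)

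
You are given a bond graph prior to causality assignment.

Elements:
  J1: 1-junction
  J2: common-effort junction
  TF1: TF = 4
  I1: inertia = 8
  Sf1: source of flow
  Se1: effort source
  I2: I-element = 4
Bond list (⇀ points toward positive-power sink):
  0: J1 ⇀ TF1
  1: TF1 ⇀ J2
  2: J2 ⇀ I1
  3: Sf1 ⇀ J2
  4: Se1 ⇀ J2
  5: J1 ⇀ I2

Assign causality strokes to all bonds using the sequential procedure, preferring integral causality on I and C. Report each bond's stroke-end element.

β3 stroke at Sf1  (source Sf1 imposes f)
β4 stroke at J2  (Se1: effort source, stroke at far end)
β1 stroke at TF1  (0-jn J2 has e-setter on 4)
β2 stroke at I1  (common-e at J2 fixed by 4)
β0 stroke at J1  (TF1 one-in-one-out from 1)
β5 stroke at I2  (J1 needs exactly one f-in)

bond 0 stroke→J1
bond 1 stroke→TF1
bond 2 stroke→I1
bond 3 stroke→Sf1
bond 4 stroke→J2
bond 5 stroke→I2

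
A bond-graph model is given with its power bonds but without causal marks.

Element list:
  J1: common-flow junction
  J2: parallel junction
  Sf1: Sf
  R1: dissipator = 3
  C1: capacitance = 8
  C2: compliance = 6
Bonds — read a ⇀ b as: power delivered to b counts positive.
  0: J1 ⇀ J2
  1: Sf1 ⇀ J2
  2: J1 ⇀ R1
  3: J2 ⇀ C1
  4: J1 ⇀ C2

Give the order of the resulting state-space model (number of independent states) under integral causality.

2  (C1, C2 all integral)

bond 1 stroke at Sf1  (Sf1 (Sf) sets flow on bond)
bond 3 stroke at J2  (C1 outputs effort q/C1)
bond 0 stroke at J1  (0-jn J2 has e-setter on 3)
bond 4 stroke at J1  (prefer integral on C2)
bond 2 stroke at R1  (J1: last free bond brings flow in)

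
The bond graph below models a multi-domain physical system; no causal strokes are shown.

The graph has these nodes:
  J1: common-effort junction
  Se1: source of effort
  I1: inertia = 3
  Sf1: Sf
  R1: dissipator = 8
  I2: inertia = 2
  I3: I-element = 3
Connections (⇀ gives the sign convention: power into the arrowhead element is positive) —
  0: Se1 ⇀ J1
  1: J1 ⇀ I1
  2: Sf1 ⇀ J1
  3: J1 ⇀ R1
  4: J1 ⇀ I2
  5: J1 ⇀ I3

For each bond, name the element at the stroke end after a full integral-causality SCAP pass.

b0 stroke at J1
b1 stroke at I1
b2 stroke at Sf1
b3 stroke at R1
b4 stroke at I2
b5 stroke at I3

#0 →J1  (source Se1 imposes e)
#2 →Sf1  (Sf1: flow source, stroke at near end)
#1 →I1  (common-e at J1 fixed by 0)
#3 →R1  (J1 effort already set via bond 0)
#4 →I2  (0-jn J1 has e-setter on 0)
#5 →I3  (J1: bond 0 brought effort, rest push out)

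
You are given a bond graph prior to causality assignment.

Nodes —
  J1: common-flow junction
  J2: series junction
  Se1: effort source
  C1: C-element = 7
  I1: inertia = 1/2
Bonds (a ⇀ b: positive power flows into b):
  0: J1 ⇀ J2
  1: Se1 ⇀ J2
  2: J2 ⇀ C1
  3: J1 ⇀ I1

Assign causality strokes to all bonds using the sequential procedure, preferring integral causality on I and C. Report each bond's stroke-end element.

#0 |J1
#1 |J2
#2 |J2
#3 |I1

bond 1 →J2  (source Se1 imposes e)
bond 2 →J2  (C1 outputs effort q/C1)
bond 0 →J1  (closing 1-jn rule on J2)
bond 3 →I1  (J1: last free bond brings flow in)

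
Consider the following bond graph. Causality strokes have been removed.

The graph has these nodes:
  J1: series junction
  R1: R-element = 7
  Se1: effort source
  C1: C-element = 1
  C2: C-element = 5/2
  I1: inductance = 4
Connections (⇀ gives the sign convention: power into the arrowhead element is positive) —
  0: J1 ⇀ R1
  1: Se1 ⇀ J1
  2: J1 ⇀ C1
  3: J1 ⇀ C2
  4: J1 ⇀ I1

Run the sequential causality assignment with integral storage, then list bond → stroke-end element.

bond 0 |J1
bond 1 |J1
bond 2 |J1
bond 3 |J1
bond 4 |I1

#1 |J1  (source Se1 imposes e)
#2 |J1  (prefer integral on C1)
#3 |J1  (prefer integral on C2)
#4 |I1  (prefer integral on I1)
#0 |J1  (J1: bond 4 brought flow, rest push out)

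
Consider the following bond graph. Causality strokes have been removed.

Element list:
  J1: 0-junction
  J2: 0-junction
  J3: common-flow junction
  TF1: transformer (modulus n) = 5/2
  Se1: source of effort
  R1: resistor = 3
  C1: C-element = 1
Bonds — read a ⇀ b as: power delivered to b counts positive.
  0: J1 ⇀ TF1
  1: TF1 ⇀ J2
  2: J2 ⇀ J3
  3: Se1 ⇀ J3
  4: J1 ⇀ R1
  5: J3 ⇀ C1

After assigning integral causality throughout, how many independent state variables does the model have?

bond 3 →J3  (Se1 (Se) sets effort on bond)
bond 5 →J3  (C1 outputs effort q/C1)
bond 2 →J2  (J3: last free bond brings flow in)
bond 1 →TF1  (0-jn J2 has e-setter on 2)
bond 0 →J1  (TF TF1: opposite of bond 1)
bond 4 →R1  (common-e at J1 fixed by 0)

1  (C1 all integral)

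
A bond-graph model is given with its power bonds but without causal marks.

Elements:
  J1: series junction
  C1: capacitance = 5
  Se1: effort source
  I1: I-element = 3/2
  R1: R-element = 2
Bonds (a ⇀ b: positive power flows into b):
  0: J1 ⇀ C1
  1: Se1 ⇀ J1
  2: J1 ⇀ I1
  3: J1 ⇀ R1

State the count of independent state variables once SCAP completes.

#1 stroke→J1  (source Se1 imposes e)
#0 stroke→J1  (prefer integral on C1)
#2 stroke→I1  (I1 outputs flow p/I1)
#3 stroke→J1  (J1: bond 2 brought flow, rest push out)

2  (C1, I1 all integral)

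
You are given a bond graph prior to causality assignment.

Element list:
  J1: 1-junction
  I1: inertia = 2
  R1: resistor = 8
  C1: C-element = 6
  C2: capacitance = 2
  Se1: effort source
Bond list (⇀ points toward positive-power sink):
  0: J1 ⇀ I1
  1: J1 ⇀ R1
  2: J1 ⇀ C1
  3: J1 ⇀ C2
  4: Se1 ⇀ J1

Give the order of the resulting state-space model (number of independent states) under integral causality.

3  (C1, C2, I1 all integral)

β4 stroke at J1  (Se1: effort source, stroke at far end)
β0 stroke at I1  (prefer integral on I1)
β1 stroke at J1  (1-jn J1 has f-setter on 0)
β2 stroke at J1  (common-f at J1 fixed by 0)
β3 stroke at J1  (common-f at J1 fixed by 0)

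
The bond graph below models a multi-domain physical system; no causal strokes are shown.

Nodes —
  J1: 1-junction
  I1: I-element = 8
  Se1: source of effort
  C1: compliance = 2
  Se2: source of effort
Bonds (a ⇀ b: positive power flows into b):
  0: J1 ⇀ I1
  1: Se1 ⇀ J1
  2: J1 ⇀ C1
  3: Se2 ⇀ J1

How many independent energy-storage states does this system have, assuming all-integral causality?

bond 1 |J1  (Se1 (Se) sets effort on bond)
bond 3 |J1  (Se2 (Se) sets effort on bond)
bond 0 |I1  (I1: I, integral causality)
bond 2 |J1  (common-f at J1 fixed by 0)

2  (C1, I1 all integral)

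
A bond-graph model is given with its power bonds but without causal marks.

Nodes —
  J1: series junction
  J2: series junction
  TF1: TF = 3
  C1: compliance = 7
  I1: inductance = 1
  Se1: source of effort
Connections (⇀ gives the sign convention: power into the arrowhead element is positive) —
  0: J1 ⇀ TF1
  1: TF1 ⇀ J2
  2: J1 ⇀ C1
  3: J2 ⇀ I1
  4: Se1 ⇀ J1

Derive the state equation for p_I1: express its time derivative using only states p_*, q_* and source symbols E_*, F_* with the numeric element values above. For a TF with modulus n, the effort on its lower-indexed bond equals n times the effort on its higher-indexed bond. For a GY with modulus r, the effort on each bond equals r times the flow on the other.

dp_I1/dt = E_Se1/3 - q_C1/21

b4 →J1  (source Se1 imposes e)
b2 →J1  (prefer integral on C1)
b0 →TF1  (only one flow-in slot at J1)
b1 →J2  (through TF1, causality passes straight; one stroke at TF1)
b3 →I1  (closing 1-jn rule on J2)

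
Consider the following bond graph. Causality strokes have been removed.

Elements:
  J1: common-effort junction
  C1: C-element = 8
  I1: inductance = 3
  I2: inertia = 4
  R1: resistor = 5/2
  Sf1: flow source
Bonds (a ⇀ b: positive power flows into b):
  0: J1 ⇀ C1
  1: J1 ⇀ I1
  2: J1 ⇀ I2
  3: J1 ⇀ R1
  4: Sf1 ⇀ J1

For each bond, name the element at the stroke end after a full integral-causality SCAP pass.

b0 |J1
b1 |I1
b2 |I2
b3 |R1
b4 |Sf1

b4 stroke→Sf1  (Sf1 (Sf) sets flow on bond)
b0 stroke→J1  (C1: C, integral causality)
b1 stroke→I1  (J1: bond 0 brought effort, rest push out)
b2 stroke→I2  (J1: bond 0 brought effort, rest push out)
b3 stroke→R1  (J1 effort already set via bond 0)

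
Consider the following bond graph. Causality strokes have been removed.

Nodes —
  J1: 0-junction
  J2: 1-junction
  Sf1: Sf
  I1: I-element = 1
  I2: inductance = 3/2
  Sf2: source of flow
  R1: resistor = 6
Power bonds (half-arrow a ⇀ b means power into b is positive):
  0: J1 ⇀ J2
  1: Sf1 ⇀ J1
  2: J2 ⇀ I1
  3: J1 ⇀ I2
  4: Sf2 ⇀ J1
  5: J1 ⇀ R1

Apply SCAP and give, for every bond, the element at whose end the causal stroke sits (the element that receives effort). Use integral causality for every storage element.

#0 |J2
#1 |Sf1
#2 |I1
#3 |I2
#4 |Sf2
#5 |J1

#1 →Sf1  (Sf1 (Sf) sets flow on bond)
#4 →Sf2  (source Sf2 imposes f)
#2 →I1  (I1 outputs flow p/I1)
#0 →J2  (J2 flow already set via bond 2)
#3 →I2  (I2 integral (f out))
#5 →J1  (J1: last free bond brings effort in)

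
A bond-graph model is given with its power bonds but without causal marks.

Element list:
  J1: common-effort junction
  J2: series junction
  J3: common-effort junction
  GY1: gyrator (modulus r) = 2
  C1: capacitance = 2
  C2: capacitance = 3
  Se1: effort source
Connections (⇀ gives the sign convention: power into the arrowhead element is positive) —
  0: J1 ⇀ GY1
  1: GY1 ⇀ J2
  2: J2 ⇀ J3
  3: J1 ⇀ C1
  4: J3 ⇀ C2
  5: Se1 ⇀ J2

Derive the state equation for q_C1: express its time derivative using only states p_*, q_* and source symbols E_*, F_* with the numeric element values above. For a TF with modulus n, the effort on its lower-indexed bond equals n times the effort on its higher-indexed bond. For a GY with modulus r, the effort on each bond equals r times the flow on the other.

#5 stroke→J2  (Se1 fixes effort; stroke away)
#3 stroke→J1  (C1: C, integral causality)
#0 stroke→GY1  (common-e at J1 fixed by 3)
#1 stroke→GY1  (GY GY1: same side as bond 0)
#2 stroke→J2  (common-f at J2 fixed by 1)
#4 stroke→J3  (closing 0-jn rule on J3)

dq_C1/dt = E_Se1/2 - q_C2/6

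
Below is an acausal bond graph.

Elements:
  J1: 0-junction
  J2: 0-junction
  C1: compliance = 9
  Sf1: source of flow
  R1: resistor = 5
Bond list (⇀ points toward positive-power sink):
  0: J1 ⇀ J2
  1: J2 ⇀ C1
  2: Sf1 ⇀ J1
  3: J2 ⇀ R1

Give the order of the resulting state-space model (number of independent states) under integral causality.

β2 stroke at Sf1  (Sf1 (Sf) sets flow on bond)
β0 stroke at J1  (only one effort-in slot at J1)
β1 stroke at J2  (C1 integral (e out))
β3 stroke at R1  (J2: bond 1 brought effort, rest push out)

1  (C1 all integral)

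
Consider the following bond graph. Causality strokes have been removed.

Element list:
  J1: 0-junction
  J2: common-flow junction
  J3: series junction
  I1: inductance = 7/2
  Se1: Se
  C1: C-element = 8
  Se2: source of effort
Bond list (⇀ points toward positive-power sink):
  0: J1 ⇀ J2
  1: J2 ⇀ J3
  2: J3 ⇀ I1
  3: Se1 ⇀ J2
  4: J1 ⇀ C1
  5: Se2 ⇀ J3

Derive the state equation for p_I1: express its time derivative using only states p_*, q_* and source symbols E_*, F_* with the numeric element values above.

#3 |J2  (source Se1 imposes e)
#5 |J3  (Se2: effort source, stroke at far end)
#2 |I1  (I1: I, integral causality)
#1 |J3  (common-f at J3 fixed by 2)
#0 |J2  (J2: bond 1 brought flow, rest push out)
#4 |J1  (only one effort-in slot at J1)

dp_I1/dt = E_Se1 + E_Se2 + q_C1/8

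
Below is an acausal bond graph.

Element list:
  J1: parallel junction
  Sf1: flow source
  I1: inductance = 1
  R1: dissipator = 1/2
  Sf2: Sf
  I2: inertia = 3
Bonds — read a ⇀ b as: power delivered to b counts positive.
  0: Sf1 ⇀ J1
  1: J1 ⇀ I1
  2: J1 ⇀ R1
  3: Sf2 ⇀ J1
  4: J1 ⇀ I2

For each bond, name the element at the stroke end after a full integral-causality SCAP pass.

bond 0 |Sf1  (Sf1 (Sf) sets flow on bond)
bond 3 |Sf2  (source Sf2 imposes f)
bond 1 |I1  (I1 integral (f out))
bond 4 |I2  (I2 outputs flow p/I2)
bond 2 |J1  (J1: last free bond brings effort in)

bond 0 |Sf1
bond 1 |I1
bond 2 |J1
bond 3 |Sf2
bond 4 |I2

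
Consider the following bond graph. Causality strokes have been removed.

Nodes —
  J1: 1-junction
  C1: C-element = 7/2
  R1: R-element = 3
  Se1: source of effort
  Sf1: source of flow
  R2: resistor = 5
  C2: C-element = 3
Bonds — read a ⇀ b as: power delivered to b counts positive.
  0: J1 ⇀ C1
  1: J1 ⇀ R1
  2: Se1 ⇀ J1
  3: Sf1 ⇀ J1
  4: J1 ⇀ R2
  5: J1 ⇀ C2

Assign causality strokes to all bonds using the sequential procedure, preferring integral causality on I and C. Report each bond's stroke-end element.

#0 stroke→J1
#1 stroke→J1
#2 stroke→J1
#3 stroke→Sf1
#4 stroke→J1
#5 stroke→J1

#2 |J1  (source Se1 imposes e)
#3 |Sf1  (Sf1: flow source, stroke at near end)
#0 |J1  (J1 flow already set via bond 3)
#1 |J1  (1-jn J1 has f-setter on 3)
#4 |J1  (J1: bond 3 brought flow, rest push out)
#5 |J1  (J1: bond 3 brought flow, rest push out)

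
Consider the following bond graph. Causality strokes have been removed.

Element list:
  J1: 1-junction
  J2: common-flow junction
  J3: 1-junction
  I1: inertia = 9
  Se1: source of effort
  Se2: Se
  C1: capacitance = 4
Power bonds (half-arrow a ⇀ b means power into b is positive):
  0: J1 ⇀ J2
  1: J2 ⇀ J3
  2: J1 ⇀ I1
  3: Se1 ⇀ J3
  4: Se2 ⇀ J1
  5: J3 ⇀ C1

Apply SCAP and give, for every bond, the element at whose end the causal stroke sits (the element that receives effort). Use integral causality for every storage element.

b3 →J3  (Se1 fixes effort; stroke away)
b4 →J1  (Se2 (Se) sets effort on bond)
b2 →I1  (prefer integral on I1)
b0 →J1  (J1 flow already set via bond 2)
b1 →J2  (J2: bond 0 brought flow, rest push out)
b5 →J3  (J3 flow already set via bond 1)

bond 0 →J1
bond 1 →J2
bond 2 →I1
bond 3 →J3
bond 4 →J1
bond 5 →J3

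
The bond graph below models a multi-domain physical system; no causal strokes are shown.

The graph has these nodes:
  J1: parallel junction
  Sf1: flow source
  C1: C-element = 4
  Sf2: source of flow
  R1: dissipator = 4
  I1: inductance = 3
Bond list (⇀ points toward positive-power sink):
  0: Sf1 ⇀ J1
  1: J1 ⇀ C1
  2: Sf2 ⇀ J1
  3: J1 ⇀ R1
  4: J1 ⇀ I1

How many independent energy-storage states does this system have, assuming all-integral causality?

2  (C1, I1 all integral)

b0 |Sf1  (Sf1: flow source, stroke at near end)
b2 |Sf2  (Sf2: flow source, stroke at near end)
b1 |J1  (prefer integral on C1)
b3 |R1  (0-jn J1 has e-setter on 1)
b4 |I1  (J1: bond 1 brought effort, rest push out)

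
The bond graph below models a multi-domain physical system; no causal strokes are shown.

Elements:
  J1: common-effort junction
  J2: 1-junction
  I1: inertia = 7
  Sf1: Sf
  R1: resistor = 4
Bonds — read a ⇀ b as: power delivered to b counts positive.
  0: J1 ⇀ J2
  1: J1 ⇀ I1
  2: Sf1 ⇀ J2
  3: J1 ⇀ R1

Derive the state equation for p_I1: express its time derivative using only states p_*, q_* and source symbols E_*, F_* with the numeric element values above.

dp_I1/dt = -4*F_Sf1 - 4*p_I1/7

β2 →Sf1  (Sf1 (Sf) sets flow on bond)
β0 →J2  (J2: bond 2 brought flow, rest push out)
β1 →I1  (I1 outputs flow p/I1)
β3 →J1  (only one effort-in slot at J1)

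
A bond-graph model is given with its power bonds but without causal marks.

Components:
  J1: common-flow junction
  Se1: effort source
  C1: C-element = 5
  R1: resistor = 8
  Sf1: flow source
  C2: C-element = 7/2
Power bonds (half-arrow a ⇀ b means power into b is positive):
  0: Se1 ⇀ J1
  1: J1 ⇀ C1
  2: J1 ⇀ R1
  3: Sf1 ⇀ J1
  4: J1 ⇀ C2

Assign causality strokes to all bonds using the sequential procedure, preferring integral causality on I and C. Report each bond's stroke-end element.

#0 |J1  (source Se1 imposes e)
#3 |Sf1  (source Sf1 imposes f)
#1 |J1  (J1 flow already set via bond 3)
#2 |J1  (1-jn J1 has f-setter on 3)
#4 |J1  (J1 flow already set via bond 3)

b0 stroke at J1
b1 stroke at J1
b2 stroke at J1
b3 stroke at Sf1
b4 stroke at J1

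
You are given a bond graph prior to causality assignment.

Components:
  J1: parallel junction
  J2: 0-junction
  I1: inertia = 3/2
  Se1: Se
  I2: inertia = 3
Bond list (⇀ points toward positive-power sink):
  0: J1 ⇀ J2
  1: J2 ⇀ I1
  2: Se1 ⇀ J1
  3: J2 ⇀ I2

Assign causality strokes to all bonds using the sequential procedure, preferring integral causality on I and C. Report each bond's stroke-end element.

bond 2 stroke at J1  (Se1 (Se) sets effort on bond)
bond 0 stroke at J2  (J1: bond 2 brought effort, rest push out)
bond 1 stroke at I1  (0-jn J2 has e-setter on 0)
bond 3 stroke at I2  (J2: bond 0 brought effort, rest push out)

#0 →J2
#1 →I1
#2 →J1
#3 →I2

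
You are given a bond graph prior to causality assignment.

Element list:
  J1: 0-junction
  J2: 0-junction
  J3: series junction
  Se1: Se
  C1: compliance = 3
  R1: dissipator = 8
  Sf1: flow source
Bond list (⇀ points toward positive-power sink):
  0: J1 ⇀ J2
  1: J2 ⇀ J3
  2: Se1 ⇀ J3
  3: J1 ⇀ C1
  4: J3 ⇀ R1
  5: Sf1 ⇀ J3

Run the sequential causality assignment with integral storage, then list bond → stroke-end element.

#0 →J2
#1 →J3
#2 →J3
#3 →J1
#4 →J3
#5 →Sf1

β2 →J3  (Se1 (Se) sets effort on bond)
β5 →Sf1  (Sf1 (Sf) sets flow on bond)
β1 →J3  (common-f at J3 fixed by 5)
β4 →J3  (1-jn J3 has f-setter on 5)
β0 →J2  (only one effort-in slot at J2)
β3 →J1  (closing 0-jn rule on J1)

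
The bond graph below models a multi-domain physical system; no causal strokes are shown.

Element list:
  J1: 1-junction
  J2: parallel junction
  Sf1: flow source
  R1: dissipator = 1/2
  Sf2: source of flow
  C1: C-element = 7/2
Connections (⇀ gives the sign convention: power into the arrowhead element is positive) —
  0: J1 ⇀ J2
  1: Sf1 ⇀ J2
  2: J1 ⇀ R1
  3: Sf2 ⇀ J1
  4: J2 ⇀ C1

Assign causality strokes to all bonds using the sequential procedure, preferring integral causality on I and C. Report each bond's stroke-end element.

bond 0 →J1
bond 1 →Sf1
bond 2 →J1
bond 3 →Sf2
bond 4 →J2

β1 →Sf1  (Sf1 fixes flow; stroke at Sf1)
β3 →Sf2  (Sf2: flow source, stroke at near end)
β0 →J1  (common-f at J1 fixed by 3)
β2 →J1  (J1: bond 3 brought flow, rest push out)
β4 →J2  (closing 0-jn rule on J2)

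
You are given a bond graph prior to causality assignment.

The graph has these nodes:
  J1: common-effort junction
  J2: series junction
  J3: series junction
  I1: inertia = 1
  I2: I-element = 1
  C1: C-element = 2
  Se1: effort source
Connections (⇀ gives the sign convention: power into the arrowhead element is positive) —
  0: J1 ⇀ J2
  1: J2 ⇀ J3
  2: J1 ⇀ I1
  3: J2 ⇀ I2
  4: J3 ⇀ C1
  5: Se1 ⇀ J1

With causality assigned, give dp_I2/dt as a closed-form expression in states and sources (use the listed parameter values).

dp_I2/dt = E_Se1 - q_C1/2

β5 stroke at J1  (Se1 fixes effort; stroke away)
β0 stroke at J2  (J1: bond 5 brought effort, rest push out)
β2 stroke at I1  (J1: bond 5 brought effort, rest push out)
β3 stroke at I2  (prefer integral on I2)
β1 stroke at J2  (J2: bond 3 brought flow, rest push out)
β4 stroke at J3  (1-jn J3 has f-setter on 1)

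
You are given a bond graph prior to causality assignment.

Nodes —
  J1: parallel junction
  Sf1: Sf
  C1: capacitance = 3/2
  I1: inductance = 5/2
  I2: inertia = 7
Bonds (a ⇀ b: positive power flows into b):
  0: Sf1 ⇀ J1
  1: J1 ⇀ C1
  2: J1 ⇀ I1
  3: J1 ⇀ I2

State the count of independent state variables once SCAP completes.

3  (C1, I1, I2 all integral)

b0 stroke at Sf1  (Sf1 (Sf) sets flow on bond)
b1 stroke at J1  (C1 outputs effort q/C1)
b2 stroke at I1  (common-e at J1 fixed by 1)
b3 stroke at I2  (J1: bond 1 brought effort, rest push out)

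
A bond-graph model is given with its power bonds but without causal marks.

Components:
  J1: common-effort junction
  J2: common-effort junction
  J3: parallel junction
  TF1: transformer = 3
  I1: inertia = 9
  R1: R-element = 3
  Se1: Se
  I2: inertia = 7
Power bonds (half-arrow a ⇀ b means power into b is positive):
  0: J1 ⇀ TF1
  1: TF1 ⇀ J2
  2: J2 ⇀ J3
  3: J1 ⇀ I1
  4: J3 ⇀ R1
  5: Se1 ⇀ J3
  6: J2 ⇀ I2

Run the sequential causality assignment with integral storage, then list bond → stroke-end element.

#0 →J1
#1 →TF1
#2 →J2
#3 →I1
#4 →R1
#5 →J3
#6 →I2

β5 stroke at J3  (Se1: effort source, stroke at far end)
β2 stroke at J2  (0-jn J3 has e-setter on 5)
β4 stroke at R1  (J3: bond 5 brought effort, rest push out)
β1 stroke at TF1  (0-jn J2 has e-setter on 2)
β6 stroke at I2  (0-jn J2 has e-setter on 2)
β0 stroke at J1  (TF TF1: opposite of bond 1)
β3 stroke at I1  (0-jn J1 has e-setter on 0)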